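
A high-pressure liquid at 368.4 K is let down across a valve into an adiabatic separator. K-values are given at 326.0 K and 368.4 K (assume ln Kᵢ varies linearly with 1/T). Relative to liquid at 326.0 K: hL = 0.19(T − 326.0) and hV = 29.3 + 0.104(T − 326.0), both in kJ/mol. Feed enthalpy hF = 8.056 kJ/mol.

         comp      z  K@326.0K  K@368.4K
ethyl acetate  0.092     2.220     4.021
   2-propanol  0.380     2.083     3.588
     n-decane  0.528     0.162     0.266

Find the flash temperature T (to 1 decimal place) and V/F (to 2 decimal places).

Adiabatic flash: solve Rachford–Rice at each trial T, then check hF = ψ·hV(T) + (1−ψ)·hL(T).
  T = 326.0 K: K = (2.220, 2.083, 0.162), RR gives ψ = 0.087, H_out = 2.559 kJ/mol
  T = 368.4 K: K = (4.021, 3.588, 0.266), RR gives ψ = 0.445, H_out = 19.473 kJ/mol
  T = 347.2 K: K = (3.042, 2.780, 0.211), RR gives ψ = 0.309, H_out = 12.527 kJ/mol
  T = 336.6 K: K = (2.612, 2.417, 0.186), RR gives ψ = 0.216, H_out = 8.158 kJ/mol
  T = 331.3 K: K = (2.411, 2.247, 0.174), RR gives ψ = 0.158, H_out = 5.564 kJ/mol
  T = 334.0 K: K = (2.512, 2.333, 0.180), RR gives ψ = 0.189, H_out = 6.929 kJ/mol
  T = 335.3 K: K = (2.562, 2.375, 0.183), RR gives ψ = 0.203, H_out = 7.553 kJ/mol
Linear interpolation between T = 335.3 (H_out = 7.553) and T = 336.6 (H_out = 8.158) on hF = 8.056 gives T ≈ 336.4 K, at which ψ = 0.21.

T = 336.4 K, V/F = 0.21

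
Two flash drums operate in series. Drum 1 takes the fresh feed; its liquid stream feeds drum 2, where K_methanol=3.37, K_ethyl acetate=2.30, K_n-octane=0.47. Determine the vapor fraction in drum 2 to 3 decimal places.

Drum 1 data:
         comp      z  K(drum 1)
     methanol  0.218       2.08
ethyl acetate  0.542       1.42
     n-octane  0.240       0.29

Drum 1:
Let ψ₁ = V/F and solve Σ zᵢ(Kᵢ−1)/(1+ψ₁(Kᵢ−1)) = 0.
Check two-phase: ΣzᵢKᵢ = 1.293 > 1 and Σzᵢ/Kᵢ = 1.314 > 1, so g(0) = 0.293 > 0 and g(1) = -0.314 < 0.
Iterate (Newton) starting at ψ₁ = 0.5:
  ψ₁ = 0.500: g = 0.0768, g' = -0.463 → ψ₁ = 0.666
  ψ₁ = 0.666: g = -0.0083, g' = -0.580 → ψ₁ = 0.651
Converged at ψ₁ = 0.651.
Drum-1 compositions:
  methanol: x = 0.128, y = 0.266
  ethyl acetate: x = 0.426, y = 0.604
  n-octane: x = 0.446, y = 0.129
Drum-2 feed = drum-1 liquid: z₂ = (0.1280, 0.4256, 0.4464).
Drum 2:
Let ψ₂ = V/F and solve Σ zᵢ(Kᵢ−1)/(1+ψ₂(Kᵢ−1)) = 0.
g(0) = ΣzᵢKᵢ − 1 = 0.620 and g(1) = 1 − Σzᵢ/Kᵢ = -0.173, so a root lies in (0, 1).
Newton iteration, ψ₂⁰ = 0.5:
  ψ₂ = 0.500: g = 0.1522, g' = -0.647 → ψ₂ = 0.735
  ψ₂ = 0.735: g = 0.0058, g' = -0.620 → ψ₂ = 0.745
Converged at ψ₂ = 0.745.
  methanol: x = 0.046, y = 0.156
  ethyl acetate: x = 0.216, y = 0.497
  n-octane: x = 0.737, y = 0.347

V/F (drum 2) = 0.745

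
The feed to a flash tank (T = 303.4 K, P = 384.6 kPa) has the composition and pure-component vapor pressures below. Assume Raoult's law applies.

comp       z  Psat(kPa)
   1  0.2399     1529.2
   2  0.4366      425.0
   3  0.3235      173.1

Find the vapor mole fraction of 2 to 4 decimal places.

Raoult's law: Kᵢ = Pᵢˢᵃᵗ/P = Pᵢˢᵃᵗ/384.6.
  K_1 = 1529.2/384.6 = 3.976079, K_2 = 425.0/384.6 = 1.105044, K_3 = 173.1/384.6 = 0.450078
Material balance + equilibrium reduce to Σ zᵢ(Kᵢ−1)/(1+ψ(Kᵢ−1)) = 0.
Feasibility: ΣzᵢKᵢ = 1.5819, Σzᵢ/Kᵢ = 1.1742 — both > 1, two phases present.
Newton iteration, ψ⁰ = 0.61:
  ψ = 0.6100: g = 0.02899, g' = -0.4938 → ψ = 0.6687
  ψ = 0.6687: g = 0.00026, g' = -0.4866 → ψ = 0.6692
Converged at ψ = 0.6692.
Compositions from xᵢ = zᵢ/(1+ψ(Kᵢ−1)), yᵢ = Kᵢxᵢ:
  1: x = 0.0802, y = 0.3188
  2: x = 0.4079, y = 0.4508
  3: x = 0.5119, y = 0.2304

y_2 = 0.4508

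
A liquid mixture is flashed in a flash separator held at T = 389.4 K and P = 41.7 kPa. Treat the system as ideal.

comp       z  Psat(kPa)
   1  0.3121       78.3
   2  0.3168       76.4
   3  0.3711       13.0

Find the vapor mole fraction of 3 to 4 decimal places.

y_3 = 0.1727

Raoult's law: Kᵢ = Pᵢˢᵃᵗ/P = Pᵢˢᵃᵗ/41.7.
  K_1 = 78.3/41.7 = 1.877698, K_2 = 76.4/41.7 = 1.832134, K_3 = 13.0/41.7 = 0.311751
Material balance + equilibrium reduce to Σ zᵢ(Kᵢ−1)/(1+ψ(Kᵢ−1)) = 0.
Check two-phase: ΣzᵢKᵢ = 1.2821 > 1 and Σzᵢ/Kᵢ = 1.5295 > 1, so g(0) = 0.2821 > 0 and g(1) = -0.5295 < 0.
Newton iteration, ψ⁰ = 0.49:
  ψ = 0.4900: g = -0.00656, g' = -0.6285 → ψ = 0.4796
  ψ = 0.4796: g = -0.00003, g' = -0.6228 → ψ = 0.4795
Converged at ψ = 0.4795.
Compositions from xᵢ = zᵢ/(1+ψ(Kᵢ−1)), yᵢ = Kᵢxᵢ:
  1: x = 0.2197, y = 0.4124
  2: x = 0.2264, y = 0.4149
  3: x = 0.5539, y = 0.1727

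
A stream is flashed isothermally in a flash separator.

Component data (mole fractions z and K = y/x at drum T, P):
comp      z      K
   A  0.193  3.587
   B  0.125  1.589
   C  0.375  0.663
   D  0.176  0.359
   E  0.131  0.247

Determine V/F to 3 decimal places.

V/F = 0.217

Material balance + equilibrium reduce to Σ zᵢ(Kᵢ−1)/(1+V/F(Kᵢ−1)) = 0.
g(0) = ΣzᵢKᵢ − 1 = 0.235 and g(1) = 1 − Σzᵢ/Kᵢ = -0.719, so a root lies in (0, 1).
Newton–Raphson from V/F = 0.5:
  V/F = 0.500: g = -0.2016, g' = -0.681 → V/F = 0.204
  V/F = 0.204: g = 0.0107, g' = -0.837 → V/F = 0.217
Converged at V/F = 0.217.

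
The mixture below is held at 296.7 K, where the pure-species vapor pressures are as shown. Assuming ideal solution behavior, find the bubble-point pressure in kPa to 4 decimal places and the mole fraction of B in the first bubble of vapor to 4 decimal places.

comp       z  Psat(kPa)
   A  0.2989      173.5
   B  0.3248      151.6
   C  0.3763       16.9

Pbub = 107.4583 kPa, y_B = 0.4582

At the bubble point ψ → 0, so ΣzᵢKᵢ = 1 with Kᵢ = Pᵢˢᵃᵗ/P ⇒ P = ΣzᵢPᵢˢᵃᵗ.
P = 0.2989·173.5 + 0.3248·151.6 + 0.3763·16.9 = 107.4583 kPa
yᵢ = zᵢPᵢˢᵃᵗ/P ⇒ y_B = 0.3248·151.6/107.4583 = 0.4582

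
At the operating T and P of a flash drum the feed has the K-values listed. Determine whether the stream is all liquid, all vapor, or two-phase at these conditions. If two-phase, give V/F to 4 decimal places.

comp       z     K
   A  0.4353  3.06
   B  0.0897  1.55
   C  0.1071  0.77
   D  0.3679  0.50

two-phase, V/F = 0.8666

ΣzᵢKᵢ = 1.7375; Σzᵢ/Kᵢ = 1.0750.
Both exceed 1, so a two-phase solution exists.
Rachford–Rice: g(ψ) = Σ zᵢ(Kᵢ−1)/(1+ψ(Kᵢ−1)) = 0.
Newton–Raphson from ψ = 0.41:
  ψ = 0.4100: g = 0.26781, g' = -0.7134 → ψ = 0.7854
  ψ = 0.7854: g = 0.04402, g' = -0.5406 → ψ = 0.8668
  ψ = 0.8668: g = -0.00012, g' = -0.5458 → ψ = 0.8666
Converged at ψ = 0.8666.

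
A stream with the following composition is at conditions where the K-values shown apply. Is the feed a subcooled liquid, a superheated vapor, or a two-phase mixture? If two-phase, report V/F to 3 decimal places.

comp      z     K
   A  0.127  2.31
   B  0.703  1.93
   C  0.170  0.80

ΣzᵢKᵢ = 1.786; Σzᵢ/Kᵢ = 0.632.
Since Σzᵢ/Kᵢ < 1 the mixture is above its dew point — single vapor phase.

superheated vapor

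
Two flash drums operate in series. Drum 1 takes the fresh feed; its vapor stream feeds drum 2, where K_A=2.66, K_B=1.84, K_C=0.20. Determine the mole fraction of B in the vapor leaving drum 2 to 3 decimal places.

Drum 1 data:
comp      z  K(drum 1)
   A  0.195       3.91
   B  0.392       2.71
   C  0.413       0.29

Drum 1:
Newton iteration, ψ₁⁰ = 0.5:
  ψ₁ = 0.500: g = 0.1379, g' = -1.108 → ψ₁ = 0.624
  ψ₁ = 0.624: g = -0.0012, g' = -1.148 → ψ₁ = 0.623
Converged at ψ₁ = 0.623.
Drum-1 compositions:
  A: x = 0.069, y = 0.271
  B: x = 0.190, y = 0.514
  C: x = 0.741, y = 0.215
Drum-2 feed = drum-1 vapor: z₂ = (0.2709, 0.5142, 0.2149).
Drum 2:
Newton iteration, ψ₂⁰ = 0.6:
  ψ₂ = 0.600: g = 0.1819, g' = -0.856 → ψ₂ = 0.812
  ψ₂ = 0.812: g = -0.0429, g' = -1.386 → ψ₂ = 0.781
  ψ₂ = 0.781: g = -0.0021, g' = -1.253 → ψ₂ = 0.780
Converged at ψ₂ = 0.780.
  A: x = 0.118, y = 0.314
  B: x = 0.311, y = 0.572
  C: x = 0.571, y = 0.114

y_B (drum 2) = 0.572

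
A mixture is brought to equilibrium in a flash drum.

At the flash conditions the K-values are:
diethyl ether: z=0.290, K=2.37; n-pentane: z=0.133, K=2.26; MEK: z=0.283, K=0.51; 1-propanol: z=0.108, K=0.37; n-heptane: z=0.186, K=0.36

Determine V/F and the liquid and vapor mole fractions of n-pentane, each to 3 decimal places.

Rachford–Rice: g(V/F) = Σ zᵢ(Kᵢ−1)/(1+V/F(Kᵢ−1)) = 0.
g(0) = ΣzᵢKᵢ − 1 = 0.239 and g(1) = 1 − Σzᵢ/Kᵢ = -0.545, so a root lies in (0, 1).
Iterate (Newton) starting at V/F = 0.42:
  V/F = 0.420: g = -0.0681, g' = -0.639 → V/F = 0.313
  V/F = 0.313: g = 0.0006, g' = -0.656 → V/F = 0.314
Converged at V/F = 0.314.
Compositions from xᵢ = zᵢ/(1+V/F(Kᵢ−1)), yᵢ = Kᵢxᵢ:
  diethyl ether: x = 0.203, y = 0.480
  n-pentane: x = 0.095, y = 0.215
  MEK: x = 0.335, y = 0.171
  1-propanol: x = 0.135, y = 0.050
  n-heptane: x = 0.233, y = 0.084

V/F = 0.314, x_n-pentane = 0.095, y_n-pentane = 0.215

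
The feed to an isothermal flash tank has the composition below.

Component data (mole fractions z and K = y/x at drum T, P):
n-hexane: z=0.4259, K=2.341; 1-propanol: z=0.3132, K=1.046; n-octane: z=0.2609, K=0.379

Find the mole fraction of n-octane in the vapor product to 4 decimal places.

Newton–Raphson from ψ = 0.62:
  ψ = 0.6200: g = 0.06241, g' = -0.4950 → ψ = 0.7461
  ψ = 0.7461: g = -0.00246, g' = -0.5413 → ψ = 0.7415
Converged at ψ = 0.7415.
Compositions from xᵢ = zᵢ/(1+ψ(Kᵢ−1)), yᵢ = Kᵢxᵢ:
  n-hexane: x = 0.2136, y = 0.4999
  1-propanol: x = 0.3029, y = 0.3168
  n-octane: x = 0.4836, y = 0.1833

y_n-octane = 0.1833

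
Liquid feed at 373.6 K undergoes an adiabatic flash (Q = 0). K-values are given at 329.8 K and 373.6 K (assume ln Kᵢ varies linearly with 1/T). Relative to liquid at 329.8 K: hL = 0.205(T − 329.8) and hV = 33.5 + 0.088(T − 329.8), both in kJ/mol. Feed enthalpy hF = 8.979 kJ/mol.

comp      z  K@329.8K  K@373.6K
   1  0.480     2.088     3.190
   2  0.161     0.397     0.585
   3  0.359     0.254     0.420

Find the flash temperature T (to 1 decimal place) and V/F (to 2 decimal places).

Adiabatic flash: solve Rachford–Rice at each trial T, then check hF = ψ·hV(T) + (1−ψ)·hL(T).
  T = 329.8 K: K = (2.088, 0.397, 0.254), RR gives ψ = 0.205, H_out = 6.870 kJ/mol
  T = 373.6 K: K = (3.190, 0.585, 0.420), RR gives ψ = 0.661, H_out = 27.725 kJ/mol
  T = 351.7 K: K = (2.615, 0.488, 0.332), RR gives ψ = 0.448, H_out = 18.364 kJ/mol
  T = 340.8 K: K = (2.346, 0.442, 0.292), RR gives ψ = 0.337, H_out = 13.105 kJ/mol
  T = 335.3 K: K = (2.216, 0.419, 0.273), RR gives ψ = 0.274, H_out = 10.142 kJ/mol
  T = 332.6 K: K = (2.153, 0.408, 0.263), RR gives ψ = 0.241, H_out = 8.581 kJ/mol
  T = 334.0 K: K = (2.185, 0.414, 0.268), RR gives ψ = 0.259, H_out = 9.400 kJ/mol
Linear interpolation between T = 332.6 (H_out = 8.581) and T = 334.0 (H_out = 9.400) on hF = 8.979 gives T ≈ 333.3 K, at which ψ = 0.25.

T = 333.3 K, V/F = 0.25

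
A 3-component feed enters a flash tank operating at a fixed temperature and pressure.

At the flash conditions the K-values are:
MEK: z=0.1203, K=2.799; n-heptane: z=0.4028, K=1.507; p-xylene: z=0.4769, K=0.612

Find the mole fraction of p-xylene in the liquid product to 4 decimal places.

x_p-xylene = 0.6451

Newton–Raphson from ψ = 0.52:
  ψ = 0.5200: g = 0.04162, g' = -0.2814 → ψ = 0.6679
  ψ = 0.6679: g = 0.00110, g' = -0.2689 → ψ = 0.6720
Converged at ψ = 0.6720.
Compositions from xᵢ = zᵢ/(1+ψ(Kᵢ−1)), yᵢ = Kᵢxᵢ:
  MEK: x = 0.0545, y = 0.1524
  n-heptane: x = 0.3004, y = 0.4528
  p-xylene: x = 0.6451, y = 0.3948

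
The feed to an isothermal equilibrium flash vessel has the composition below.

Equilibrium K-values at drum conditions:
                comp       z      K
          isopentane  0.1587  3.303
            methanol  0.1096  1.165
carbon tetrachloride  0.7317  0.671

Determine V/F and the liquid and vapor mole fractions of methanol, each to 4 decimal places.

Material balance + equilibrium reduce to Σ zᵢ(Kᵢ−1)/(1+V/F(Kᵢ−1)) = 0.
g(0) = ΣzᵢKᵢ − 1 = 0.1428 and g(1) = 1 − Σzᵢ/Kᵢ = -0.2326, so a root lies in (0, 1).
Newton–Raphson from V/F = 0.46:
  V/F = 0.4600: g = -0.08938, g' = -0.3110 → V/F = 0.1726
  V/F = 0.1726: g = 0.02388, g' = -0.5228 → V/F = 0.2183
  V/F = 0.2183: g = 0.00131, g' = -0.4674 → V/F = 0.2211
Converged at V/F = 0.2211.
Compositions from xᵢ = zᵢ/(1+V/F(Kᵢ−1)), yᵢ = Kᵢxᵢ:
  isopentane: x = 0.1052, y = 0.3473
  methanol: x = 0.1057, y = 0.1232
  carbon tetrachloride: x = 0.7891, y = 0.5295

V/F = 0.2211, x_methanol = 0.1057, y_methanol = 0.1232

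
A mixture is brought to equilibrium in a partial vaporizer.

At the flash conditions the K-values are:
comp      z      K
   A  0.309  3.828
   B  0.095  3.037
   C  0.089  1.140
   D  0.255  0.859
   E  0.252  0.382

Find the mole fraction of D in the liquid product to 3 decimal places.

Material balance + equilibrium reduce to Σ zᵢ(Kᵢ−1)/(1+ψ(Kᵢ−1)) = 0.
Check two-phase: ΣzᵢKᵢ = 1.888 > 1 and Σzᵢ/Kᵢ = 1.147 > 1, so g(0) = 0.888 > 0 and g(1) = -0.147 < 0.
Newton iteration, ψ⁰ = 0.5:
  ψ = 0.500: g = 0.2054, g' = -0.730 → ψ = 0.782
  ψ = 0.782: g = 0.0165, g' = -0.666 → ψ = 0.806
Converged at ψ = 0.806.
Compositions from xᵢ = zᵢ/(1+ψ(Kᵢ−1)), yᵢ = Kᵢxᵢ:
  A: x = 0.094, y = 0.361
  B: x = 0.036, y = 0.109
  C: x = 0.080, y = 0.091
  D: x = 0.288, y = 0.247
  E: x = 0.502, y = 0.192

x_D = 0.288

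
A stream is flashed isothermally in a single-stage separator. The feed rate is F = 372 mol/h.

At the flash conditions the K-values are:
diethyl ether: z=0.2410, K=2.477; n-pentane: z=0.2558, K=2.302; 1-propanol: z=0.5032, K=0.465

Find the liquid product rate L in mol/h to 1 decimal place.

Newton iteration, ψ⁰ = 0.5:
  ψ = 0.5000: g = 0.03895, g' = -0.6015 → ψ = 0.5648
  ψ = 0.5648: g = 0.00023, g' = -0.5960 → ψ = 0.5651
Converged at ψ = 0.5651.
Then V = ψ·F = 0.5651·372 = 210.2 mol/h and L = F − V = 161.8 mol/h.

L = 161.8 mol/h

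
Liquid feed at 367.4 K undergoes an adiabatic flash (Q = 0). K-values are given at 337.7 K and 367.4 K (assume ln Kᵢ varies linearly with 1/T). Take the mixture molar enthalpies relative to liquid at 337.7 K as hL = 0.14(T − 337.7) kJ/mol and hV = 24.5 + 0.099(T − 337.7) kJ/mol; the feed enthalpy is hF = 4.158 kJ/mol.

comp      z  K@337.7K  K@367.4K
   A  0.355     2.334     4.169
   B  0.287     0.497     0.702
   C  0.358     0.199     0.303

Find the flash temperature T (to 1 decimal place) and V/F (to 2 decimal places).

Adiabatic flash: solve Rachford–Rice at each trial T, then check hF = ψ·hV(T) + (1−ψ)·hL(T).
  T = 337.7 K: K = (2.334, 0.497, 0.199), RR gives ψ = 0.047, H_out = 1.146 kJ/mol
  T = 367.4 K: K = (4.169, 0.702, 0.303), RR gives ψ = 0.451, H_out = 14.667 kJ/mol
  T = 352.5 K: K = (3.155, 0.595, 0.248), RR gives ψ = 0.284, H_out = 8.869 kJ/mol
  T = 345.1 K: K = (2.722, 0.545, 0.222), RR gives ψ = 0.181, H_out = 5.409 kJ/mol
  T = 341.4 K: K = (2.523, 0.521, 0.211), RR gives ψ = 0.119, H_out = 3.410 kJ/mol
  T = 343.2 K: K = (2.618, 0.532, 0.216), RR gives ψ = 0.150, H_out = 4.411 kJ/mol
Linear interpolation between T = 341.4 (H_out = 3.410) and T = 343.2 (H_out = 4.411) on hF = 4.158 gives T ≈ 342.7 K, at which ψ = 0.14.

T = 342.7 K, V/F = 0.14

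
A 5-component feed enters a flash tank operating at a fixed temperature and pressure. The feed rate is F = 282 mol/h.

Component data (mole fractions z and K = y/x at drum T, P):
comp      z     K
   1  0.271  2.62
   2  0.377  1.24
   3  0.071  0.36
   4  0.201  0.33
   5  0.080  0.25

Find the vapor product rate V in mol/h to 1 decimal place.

V = 121.4 mol/h

Material balance + equilibrium reduce to Σ zᵢ(Kᵢ−1)/(1+V/F(Kᵢ−1)) = 0.
g(0) = ΣzᵢKᵢ − 1 = 0.289 and g(1) = 1 − Σzᵢ/Kᵢ = -0.534, so a root lies in (0, 1).
Iterate (Newton) starting at V/F = 0.5:
  V/F = 0.500: g = -0.0420, g' = -0.617 → V/F = 0.432
  V/F = 0.432: g = -0.0008, g' = -0.597 → V/F = 0.431
Converged at V/F = 0.431.
Then V = V/F·F = 0.4306·282 = 121.4 mol/h and L = F − V = 160.6 mol/h.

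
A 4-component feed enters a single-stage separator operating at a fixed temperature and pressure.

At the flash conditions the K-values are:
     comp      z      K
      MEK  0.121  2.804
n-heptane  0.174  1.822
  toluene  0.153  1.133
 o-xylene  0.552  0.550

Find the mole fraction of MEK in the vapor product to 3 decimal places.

y_MEK = 0.228

Iterate (Newton) starting at β = 0.5:
  β = 0.500: g = -0.0853, g' = -0.356 → β = 0.261
  β = 0.261: g = 0.0045, g' = -0.408 → β = 0.272
Converged at β = 0.272.
Compositions from xᵢ = zᵢ/(1+β(Kᵢ−1)), yᵢ = Kᵢxᵢ:
  MEK: x = 0.081, y = 0.228
  n-heptane: x = 0.142, y = 0.259
  toluene: x = 0.148, y = 0.167
  o-xylene: x = 0.629, y = 0.346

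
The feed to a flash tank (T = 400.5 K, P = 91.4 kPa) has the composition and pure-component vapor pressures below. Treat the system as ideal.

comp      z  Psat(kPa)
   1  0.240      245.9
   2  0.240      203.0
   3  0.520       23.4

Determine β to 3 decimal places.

Raoult's law: Kᵢ = Pᵢˢᵃᵗ/P = Pᵢˢᵃᵗ/91.4.
  K_1 = 245.9/91.4 = 2.69037, K_2 = 203.0/91.4 = 2.22101, K_3 = 23.4/91.4 = 0.25602
Material balance + equilibrium reduce to Σ zᵢ(Kᵢ−1)/(1+β(Kᵢ−1)) = 0.
Feasibility: ΣzᵢKᵢ = 1.312, Σzᵢ/Kᵢ = 2.228 — both > 1, two phases present.
Iterate (Newton) starting at β = 0.5:
  β = 0.500: g = -0.2142, g' = -1.069 → β = 0.300
  β = 0.300: g = -0.0140, g' = -0.971 → β = 0.285
Converged at β = 0.285.

β = 0.285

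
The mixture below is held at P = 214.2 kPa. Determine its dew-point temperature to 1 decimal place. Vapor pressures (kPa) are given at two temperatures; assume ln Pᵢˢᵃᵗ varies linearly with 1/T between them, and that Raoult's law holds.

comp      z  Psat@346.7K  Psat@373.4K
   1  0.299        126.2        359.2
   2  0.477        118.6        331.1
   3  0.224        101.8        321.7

Dew-point temperature: Σzᵢ·P/Pᵢˢᵃᵗ(T) = 1. Interpolate ln Pᵢˢᵃᵗ = aᵢ + bᵢ/T.
  T = 346.7 K: ΣzᵢP/Pᵢˢᵃᵗ = 1.8403
  T = 373.4 K: ΣzᵢP/Pᵢˢᵃᵗ = 0.6360
  T = 360.0 K: ΣzᵢP/Pᵢˢᵃᵗ = 1.0626
  T = 366.7 K: ΣzᵢP/Pᵢˢᵃᵗ = 0.8182
  T = 363.4 K: ΣzᵢP/Pᵢˢᵃᵗ = 0.9294
  T = 361.7 K: ΣzᵢP/Pᵢˢᵃᵗ = 0.9935
Interpolating between 360.0 K and 361.7 K gives T ≈ 361.5 K.

T = 361.5 K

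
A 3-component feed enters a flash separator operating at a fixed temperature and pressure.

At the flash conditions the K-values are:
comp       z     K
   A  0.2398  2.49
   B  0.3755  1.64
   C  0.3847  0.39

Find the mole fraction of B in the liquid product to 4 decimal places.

Rachford–Rice: g(ψ) = Σ zᵢ(Kᵢ−1)/(1+ψ(Kᵢ−1)) = 0.
g(0) = ΣzᵢKᵢ − 1 = 0.3630 and g(1) = 1 − Σzᵢ/Kᵢ = -0.3117, so a root lies in (0, 1).
Iterate (Newton) starting at ψ = 0.5:
  ψ = 0.5000: g = 0.04917, g' = -0.5595 → ψ = 0.5879
  ψ = 0.5879: g = -0.00079, g' = -0.5804 → ψ = 0.5865
Converged at ψ = 0.5865.
Compositions from xᵢ = zᵢ/(1+ψ(Kᵢ−1)), yᵢ = Kᵢxᵢ:
  A: x = 0.1280, y = 0.3186
  B: x = 0.2730, y = 0.4477
  C: x = 0.5990, y = 0.2336

x_B = 0.2730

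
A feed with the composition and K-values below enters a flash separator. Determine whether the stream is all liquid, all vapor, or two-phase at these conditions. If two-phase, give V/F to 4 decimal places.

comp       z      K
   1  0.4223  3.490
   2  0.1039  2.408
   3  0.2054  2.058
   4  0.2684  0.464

ΣzᵢKᵢ = 2.2713; Σzᵢ/Kᵢ = 0.8424.
Since Σzᵢ/Kᵢ < 1 the mixture is above its dew point — single vapor phase.

all vapor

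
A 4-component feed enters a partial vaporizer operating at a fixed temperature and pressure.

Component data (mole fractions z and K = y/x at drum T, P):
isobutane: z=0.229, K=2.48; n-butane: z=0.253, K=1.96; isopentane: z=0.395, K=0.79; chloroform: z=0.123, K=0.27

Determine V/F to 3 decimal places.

V/F = 0.759

Rachford–Rice: g(V/F) = Σ zᵢ(Kᵢ−1)/(1+V/F(Kᵢ−1)) = 0.
Check two-phase: ΣzᵢKᵢ = 1.409 > 1 and Σzᵢ/Kᵢ = 1.177 > 1, so g(0) = 0.409 > 0 and g(1) = -0.177 < 0.
Newton–Raphson from V/F = 0.5:
  V/F = 0.500: g = 0.1248, g' = -0.456 → V/F = 0.773
  V/F = 0.773: g = -0.0079, g' = -0.556 → V/F = 0.759
Converged at V/F = 0.759.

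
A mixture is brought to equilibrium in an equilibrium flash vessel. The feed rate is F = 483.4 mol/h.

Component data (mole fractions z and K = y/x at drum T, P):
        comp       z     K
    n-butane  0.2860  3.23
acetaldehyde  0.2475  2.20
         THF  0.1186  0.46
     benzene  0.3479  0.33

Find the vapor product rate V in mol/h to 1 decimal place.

Rachford–Rice: g(ψ) = Σ zᵢ(Kᵢ−1)/(1+ψ(Kᵢ−1)) = 0.
Feasibility: ΣzᵢKᵢ = 1.6376, Σzᵢ/Kᵢ = 1.5131 — both > 1, two phases present.
Newton–Raphson from ψ = 0.52:
  ψ = 0.5200: g = 0.03143, g' = -0.8748 → ψ = 0.5559
Converged at ψ = 0.5559.
Then V = ψ·F = 0.5559·483.4 = 268.7 mol/h and L = F − V = 214.7 mol/h.

V = 268.7 mol/h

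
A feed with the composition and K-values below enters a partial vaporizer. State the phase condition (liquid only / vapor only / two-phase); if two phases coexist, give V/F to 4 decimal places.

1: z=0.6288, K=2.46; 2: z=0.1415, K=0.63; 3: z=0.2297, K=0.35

two-phase, V/F = 0.8495

ΣzᵢKᵢ = 1.7164; Σzᵢ/Kᵢ = 1.1365.
Both exceed 1, so a two-phase solution exists.
Let ψ = V/F and solve Σ zᵢ(Kᵢ−1)/(1+ψ(Kᵢ−1)) = 0.
Newton iteration, ψ⁰ = 0.5:
  ψ = 0.5000: g = 0.24523, g' = -0.6900 → ψ = 0.8554
  ψ = 0.8554: g = -0.00466, g' = -0.7988 → ψ = 0.8496
  ψ = 0.8496: g = -0.00002, g' = -0.7923 → ψ = 0.8495
Converged at ψ = 0.8495.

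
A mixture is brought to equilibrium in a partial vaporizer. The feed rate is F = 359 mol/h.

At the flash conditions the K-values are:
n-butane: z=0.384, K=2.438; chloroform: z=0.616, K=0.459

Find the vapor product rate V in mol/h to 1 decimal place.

Material balance + equilibrium reduce to Σ zᵢ(Kᵢ−1)/(1+V/F(Kᵢ−1)) = 0.
Feasibility: ΣzᵢKᵢ = 1.219, Σzᵢ/Kᵢ = 1.500 — both > 1, two phases present.
Binary case is linear: z₁(K₁−1)(1+V/F(K₂−1)) + z₂(K₂−1)(1+V/F(K₁−1)) = 0
⇒ V/F = [z₁(K₁−1)+z₂(K₂−1)] / [−(K₁−1)(K₂−1)] = 0.2189/0.7780 = 0.281
Then V = V/F·F = 0.2814·359 = 101.0 mol/h and L = F − V = 258.0 mol/h.

V = 101.0 mol/h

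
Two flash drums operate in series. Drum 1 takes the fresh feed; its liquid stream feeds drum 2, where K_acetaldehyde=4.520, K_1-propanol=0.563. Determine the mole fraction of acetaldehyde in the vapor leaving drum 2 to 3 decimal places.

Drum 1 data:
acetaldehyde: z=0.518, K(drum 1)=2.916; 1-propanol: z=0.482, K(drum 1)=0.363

Drum 1:
Material balance + equilibrium reduce to Σ zᵢ(Kᵢ−1)/(1+ψ₁(Kᵢ−1)) = 0.
Check two-phase: ΣzᵢKᵢ = 1.685 > 1 and Σzᵢ/Kᵢ = 1.505 > 1, so g(0) = 0.685 > 0 and g(1) = -0.505 < 0.
Newton iteration, ψ₁⁰ = 0.38:
  ψ₁ = 0.380: g = 0.1692, g' = -0.977 → ψ₁ = 0.553
  ψ₁ = 0.553: g = 0.0077, g' = -0.914 → ψ₁ = 0.562
Converged at ψ₁ = 0.562.
Drum-1 compositions:
  acetaldehyde: x = 0.250, y = 0.728
  1-propanol: x = 0.750, y = 0.272
Drum-2 feed = drum-1 liquid: z₂ = (0.2495, 0.7505).
Drum 2:
Material balance + equilibrium reduce to Σ zᵢ(Kᵢ−1)/(1+ψ₂(Kᵢ−1)) = 0.
Check two-phase: ΣzᵢKᵢ = 1.550 > 1 and Σzᵢ/Kᵢ = 1.388 > 1, so g(0) = 0.550 > 0 and g(1) = -0.388 < 0.
Binary case is linear: z₁(K₁−1)(1+ψ₂(K₂−1)) + z₂(K₂−1)(1+ψ₂(K₁−1)) = 0
⇒ ψ₂ = [z₁(K₁−1)+z₂(K₂−1)] / [−(K₁−1)(K₂−1)] = 0.5503/1.5382 = 0.358
  acetaldehyde: x = 0.110, y = 0.499
  1-propanol: x = 0.890, y = 0.501

y_acetaldehyde (drum 2) = 0.499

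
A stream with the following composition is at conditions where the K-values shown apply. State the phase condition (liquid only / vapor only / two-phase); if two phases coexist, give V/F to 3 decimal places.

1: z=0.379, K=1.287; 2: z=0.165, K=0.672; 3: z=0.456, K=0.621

liquid only

ΣzᵢKᵢ = 0.882; Σzᵢ/Kᵢ = 1.274.
Since ΣzᵢKᵢ < 1 the mixture is below its bubble point — single liquid phase.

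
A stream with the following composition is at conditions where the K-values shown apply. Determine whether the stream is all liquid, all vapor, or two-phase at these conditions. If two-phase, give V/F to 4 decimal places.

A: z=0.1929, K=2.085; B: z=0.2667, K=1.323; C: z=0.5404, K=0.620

two-phase, V/F = 0.3186

ΣzᵢKᵢ = 1.0901; Σzᵢ/Kᵢ = 1.1657.
Both exceed 1, so a two-phase solution exists.
Iterate (Newton) starting at ψ = 0.49:
  ψ = 0.4900: g = -0.04132, g' = -0.2354 → ψ = 0.3145
  ψ = 0.3145: g = 0.00103, g' = -0.2498 → ψ = 0.3186
Converged at ψ = 0.3186.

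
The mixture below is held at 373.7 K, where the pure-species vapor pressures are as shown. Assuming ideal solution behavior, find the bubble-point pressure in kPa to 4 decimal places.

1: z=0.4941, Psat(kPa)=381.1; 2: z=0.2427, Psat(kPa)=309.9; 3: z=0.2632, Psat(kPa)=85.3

At the bubble point ψ → 0, so ΣzᵢKᵢ = 1 with Kᵢ = Pᵢˢᵃᵗ/P ⇒ P = ΣzᵢPᵢˢᵃᵗ.
P = 0.4941·381.1 + 0.2427·309.9 + 0.2632·85.3 = 285.9652 kPa

Pbub = 285.9652 kPa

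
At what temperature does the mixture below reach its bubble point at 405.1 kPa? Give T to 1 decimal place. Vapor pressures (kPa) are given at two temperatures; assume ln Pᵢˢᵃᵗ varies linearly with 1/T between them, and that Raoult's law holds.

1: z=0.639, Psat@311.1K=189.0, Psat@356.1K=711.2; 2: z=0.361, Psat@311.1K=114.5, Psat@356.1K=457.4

T = 340.5 K

Bubble-point temperature: ΣzᵢPᵢˢᵃᵗ(T) = P. Interpolate ln Pᵢˢᵃᵗ = aᵢ + bᵢ/T.
  T = 311.1 K: ΣzᵢPᵢˢᵃᵗ = 162.11 kPa
  T = 356.1 K: ΣzᵢPᵢˢᵃᵗ = 619.58 kPa
  T = 333.6 K: ΣzᵢPᵢˢᵃᵗ = 331.55 kPa
  T = 344.9 K: ΣzᵢPᵢˢᵃᵗ = 458.51 kPa
  T = 339.2 K: ΣzᵢPᵢˢᵃᵗ = 390.39 kPa
  T = 342.0 K: ΣzᵢPᵢˢᵃᵗ = 422.76 kPa
Interpolating between 339.2 K and 342.0 K gives T ≈ 340.5 K.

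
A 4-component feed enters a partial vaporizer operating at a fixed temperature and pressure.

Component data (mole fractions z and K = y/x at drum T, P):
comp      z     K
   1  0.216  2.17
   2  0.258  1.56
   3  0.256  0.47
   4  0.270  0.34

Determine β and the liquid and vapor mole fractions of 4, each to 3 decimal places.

β = 0.156, x_4 = 0.301, y_4 = 0.102

Rachford–Rice: g(β) = Σ zᵢ(Kᵢ−1)/(1+β(Kᵢ−1)) = 0.
Feasibility: ΣzᵢKᵢ = 1.083, Σzᵢ/Kᵢ = 1.604 — both > 1, two phases present.
Iterate (Newton) starting at β = 0.49:
  β = 0.490: g = -0.1727, g' = -0.557 → β = 0.180
  β = 0.180: g = -0.0123, g' = -0.508 → β = 0.156
Converged at β = 0.156.
Compositions from xᵢ = zᵢ/(1+β(Kᵢ−1)), yᵢ = Kᵢxᵢ:
  1: x = 0.183, y = 0.396
  2: x = 0.237, y = 0.370
  3: x = 0.279, y = 0.131
  4: x = 0.301, y = 0.102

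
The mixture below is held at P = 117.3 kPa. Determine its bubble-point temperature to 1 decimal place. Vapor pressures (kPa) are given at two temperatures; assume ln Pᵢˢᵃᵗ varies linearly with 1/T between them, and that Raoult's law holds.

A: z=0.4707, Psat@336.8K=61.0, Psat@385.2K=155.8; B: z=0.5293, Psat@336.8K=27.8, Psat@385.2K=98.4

T = 381.8 K

Bubble-point temperature: ΣzᵢPᵢˢᵃᵗ(T) = P. Interpolate ln Pᵢˢᵃᵗ = aᵢ + bᵢ/T.
  T = 336.8 K: ΣzᵢPᵢˢᵃᵗ = 43.43 kPa
  T = 385.2 K: ΣzᵢPᵢˢᵃᵗ = 125.42 kPa
  T = 361.0 K: ΣzᵢPᵢˢᵃᵗ = 76.23 kPa
  T = 373.1 K: ΣzᵢPᵢˢᵃᵗ = 98.51 kPa
  T = 379.1 K: ΣzᵢPᵢˢᵃᵗ = 111.24 kPa
  T = 382.1 K: ΣzᵢPᵢˢᵃᵗ = 118.05 kPa
  T = 380.6 K: ΣzᵢPᵢˢᵃᵗ = 114.60 kPa
Interpolating between 380.6 K and 382.1 K gives T ≈ 381.8 K.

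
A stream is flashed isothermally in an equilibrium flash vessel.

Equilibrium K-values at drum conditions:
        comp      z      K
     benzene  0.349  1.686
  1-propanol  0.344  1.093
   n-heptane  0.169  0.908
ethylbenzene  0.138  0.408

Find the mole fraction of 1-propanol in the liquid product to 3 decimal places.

x_1-propanol = 0.319

Newton iteration, ψ⁰ = 0.5:
  ψ = 0.500: g = 0.0765, g' = -0.193 → ψ = 0.896
  ψ = 0.896: g = -0.0133, g' = -0.287 → ψ = 0.850
  ψ = 0.850: g = -0.0005, g' = -0.266 → ψ = 0.848
Converged at ψ = 0.848.
Compositions from xᵢ = zᵢ/(1+ψ(Kᵢ−1)), yᵢ = Kᵢxᵢ:
  benzene: x = 0.221, y = 0.372
  1-propanol: x = 0.319, y = 0.348
  n-heptane: x = 0.183, y = 0.166
  ethylbenzene: x = 0.277, y = 0.113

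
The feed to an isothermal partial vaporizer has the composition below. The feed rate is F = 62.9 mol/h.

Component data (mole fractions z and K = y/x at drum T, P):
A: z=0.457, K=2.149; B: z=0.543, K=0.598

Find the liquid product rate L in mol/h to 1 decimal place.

Let β = V/F and solve Σ zᵢ(Kᵢ−1)/(1+β(Kᵢ−1)) = 0.
Feasibility: ΣzᵢKᵢ = 1.307, Σzᵢ/Kᵢ = 1.121 — both > 1, two phases present.
Binary case is linear: z₁(K₁−1)(1+β(K₂−1)) + z₂(K₂−1)(1+β(K₁−1)) = 0
⇒ β = [z₁(K₁−1)+z₂(K₂−1)] / [−(K₁−1)(K₂−1)] = 0.3068/0.4619 = 0.664
Then V = β·F = 0.6642·62.9 = 41.8 mol/h and L = F − V = 21.1 mol/h.

L = 21.1 mol/h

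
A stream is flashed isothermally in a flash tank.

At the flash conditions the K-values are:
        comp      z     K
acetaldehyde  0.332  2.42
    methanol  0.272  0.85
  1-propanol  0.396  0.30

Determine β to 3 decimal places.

Newton iteration, β⁰ = 0.5:
  β = 0.500: g = -0.1949, g' = -0.695 → β = 0.220
  β = 0.220: g = -0.0105, g' = -0.666 → β = 0.204
Converged at β = 0.204.

β = 0.204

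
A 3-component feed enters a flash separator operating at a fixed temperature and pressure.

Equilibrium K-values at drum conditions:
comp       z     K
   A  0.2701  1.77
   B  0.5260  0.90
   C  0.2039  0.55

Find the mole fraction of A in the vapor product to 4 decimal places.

Material balance + equilibrium reduce to Σ zᵢ(Kᵢ−1)/(1+β(Kᵢ−1)) = 0.
g(0) = ΣzᵢKᵢ − 1 = 0.0636 and g(1) = 1 − Σzᵢ/Kᵢ = -0.1078, so a root lies in (0, 1).
Newton–Raphson from β = 0.5:
  β = 0.5000: g = -0.02360, g' = -0.1581 → β = 0.3507
  β = 0.3507: g = 0.00030, g' = -0.1631 → β = 0.3525
Converged at β = 0.3525.
Compositions from xᵢ = zᵢ/(1+β(Kᵢ−1)), yᵢ = Kᵢxᵢ:
  A: x = 0.2124, y = 0.3760
  B: x = 0.5452, y = 0.4907
  C: x = 0.2423, y = 0.1333

y_A = 0.3760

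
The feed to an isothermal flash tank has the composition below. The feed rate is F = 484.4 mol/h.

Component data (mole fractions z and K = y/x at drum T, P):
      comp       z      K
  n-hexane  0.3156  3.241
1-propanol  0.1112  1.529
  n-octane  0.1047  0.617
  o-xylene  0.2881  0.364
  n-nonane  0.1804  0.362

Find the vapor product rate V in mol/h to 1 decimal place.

V = 178.6 mol/h

Let ψ = V/F and solve Σ zᵢ(Kᵢ−1)/(1+ψ(Kᵢ−1)) = 0.
Feasibility: ΣzᵢKᵢ = 1.4277, Σzᵢ/Kᵢ = 1.6296 — both > 1, two phases present.
Iterate (Newton) starting at ψ = 0.5:
  ψ = 0.5000: g = -0.10722, g' = -0.8043 → ψ = 0.3667
  ψ = 0.3667: g = 0.00164, g' = -0.8435 → ψ = 0.3686
Converged at ψ = 0.3686.
Then V = ψ·F = 0.3686·484.4 = 178.6 mol/h and L = F − V = 305.8 mol/h.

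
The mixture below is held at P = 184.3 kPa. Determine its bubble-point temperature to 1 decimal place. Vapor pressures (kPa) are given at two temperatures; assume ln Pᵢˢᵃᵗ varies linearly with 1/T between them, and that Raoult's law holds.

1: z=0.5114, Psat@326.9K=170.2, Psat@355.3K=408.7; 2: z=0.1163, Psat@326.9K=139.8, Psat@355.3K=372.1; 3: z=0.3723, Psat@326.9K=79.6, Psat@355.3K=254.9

Bubble-point temperature: ΣzᵢPᵢˢᵃᵗ(T) = P. Interpolate ln Pᵢˢᵃᵗ = aᵢ + bᵢ/T.
  T = 326.9 K: ΣzᵢPᵢˢᵃᵗ = 132.93 kPa
  T = 355.3 K: ΣzᵢPᵢˢᵃᵗ = 347.18 kPa
  T = 341.1 K: ΣzᵢPᵢˢᵃᵗ = 218.76 kPa
  T = 334.0 K: ΣzᵢPᵢˢᵃᵗ = 171.35 kPa
  T = 337.6 K: ΣzᵢPᵢˢᵃᵗ = 194.17 kPa
  T = 335.8 K: ΣzᵢPᵢˢᵃᵗ = 182.46 kPa
Interpolating between 335.8 K and 337.6 K gives T ≈ 336.1 K.

T = 336.1 K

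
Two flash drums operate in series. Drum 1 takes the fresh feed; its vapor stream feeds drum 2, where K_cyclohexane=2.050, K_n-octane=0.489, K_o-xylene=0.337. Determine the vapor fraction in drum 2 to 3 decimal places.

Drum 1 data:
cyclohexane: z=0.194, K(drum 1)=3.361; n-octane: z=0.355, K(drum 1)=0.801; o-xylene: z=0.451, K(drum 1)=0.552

Drum 1:
Newton–Raphson from ψ₁ = 0.5:
  ψ₁ = 0.500: g = -0.1288, g' = -0.395 → ψ₁ = 0.174
  ψ₁ = 0.174: g = 0.0323, g' = -0.665 → ψ₁ = 0.223
  ψ₁ = 0.223: g = 0.0019, g' = -0.592 → ψ₁ = 0.226
Converged at ψ₁ = 0.226.
Drum-1 compositions:
  cyclohexane: x = 0.127, y = 0.425
  n-octane: x = 0.372, y = 0.298
  o-xylene: x = 0.502, y = 0.277
Drum-2 feed = drum-1 vapor: z₂ = (0.4253, 0.2977, 0.2770).
Drum 2:
Rachford–Rice: g(ψ₂) = Σ zᵢ(Kᵢ−1)/(1+ψ₂(Kᵢ−1)) = 0.
Feasibility: ΣzᵢKᵢ = 1.111, Σzᵢ/Kᵢ = 1.638 — both > 1, two phases present.
Newton–Raphson from ψ₂ = 0.5:
  ψ₂ = 0.500: g = -0.1862, g' = -0.614 → ψ₂ = 0.197
  ψ₂ = 0.197: g = -0.0103, g' = -0.579 → ψ₂ = 0.179
Converged at ψ₂ = 0.179.
  cyclohexane: x = 0.358, y = 0.734
  n-octane: x = 0.328, y = 0.160
  o-xylene: x = 0.314, y = 0.106

V/F (drum 2) = 0.179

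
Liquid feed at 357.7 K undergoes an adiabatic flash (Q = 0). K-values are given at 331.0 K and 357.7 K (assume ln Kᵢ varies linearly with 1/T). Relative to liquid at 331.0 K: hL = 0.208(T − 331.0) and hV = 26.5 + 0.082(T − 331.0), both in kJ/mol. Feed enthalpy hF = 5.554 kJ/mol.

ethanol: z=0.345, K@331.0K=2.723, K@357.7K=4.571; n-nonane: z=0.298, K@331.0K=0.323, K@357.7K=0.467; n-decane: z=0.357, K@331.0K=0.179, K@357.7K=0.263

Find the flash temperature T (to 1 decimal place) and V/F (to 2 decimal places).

T = 337.6 K, V/F = 0.16

Adiabatic flash: solve Rachford–Rice at each trial T, then check hF = ψ·hV(T) + (1−ψ)·hL(T).
  T = 331.0 K: K = (2.723, 0.323, 0.179), RR gives ψ = 0.076, H_out = 2.021 kJ/mol
  T = 357.7 K: K = (4.571, 0.467, 0.263), RR gives ψ = 0.348, H_out = 13.613 kJ/mol
  T = 344.4 K: K = (3.567, 0.391, 0.219), RR gives ψ = 0.234, H_out = 8.603 kJ/mol
  T = 337.7 K: K = (3.125, 0.356, 0.198), RR gives ψ = 0.164, H_out = 5.594 kJ/mol
  T = 334.4 K: K = (2.922, 0.340, 0.189), RR gives ψ = 0.123, H_out = 3.921 kJ/mol
  T = 336.0 K: K = (3.019, 0.348, 0.193), RR gives ψ = 0.143, H_out = 4.751 kJ/mol
Linear interpolation between T = 336.0 (H_out = 4.751) and T = 337.7 (H_out = 5.594) on hF = 5.554 gives T ≈ 337.6 K, at which ψ = 0.16.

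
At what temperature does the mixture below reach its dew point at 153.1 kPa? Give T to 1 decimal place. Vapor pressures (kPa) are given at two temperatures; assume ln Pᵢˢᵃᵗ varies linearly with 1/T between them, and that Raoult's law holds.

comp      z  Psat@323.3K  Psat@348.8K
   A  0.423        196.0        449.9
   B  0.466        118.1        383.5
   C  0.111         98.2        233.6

T = 325.7 K

Dew-point temperature: Σzᵢ·P/Pᵢˢᵃᵗ(T) = 1. Interpolate ln Pᵢˢᵃᵗ = aᵢ + bᵢ/T.
  T = 323.3 K: ΣzᵢP/Pᵢˢᵃᵗ = 1.1076
  T = 348.8 K: ΣzᵢP/Pᵢˢᵃᵗ = 0.4027
  T = 336.1 K: ΣzᵢP/Pᵢˢᵃᵗ = 0.6516
  T = 329.7 K: ΣzᵢP/Pᵢˢᵃᵗ = 0.8444
  T = 326.5 K: ΣzᵢP/Pᵢˢᵃᵗ = 0.9655
  T = 324.9 K: ΣzᵢP/Pᵢˢᵃᵗ = 1.0337
Interpolating between 324.9 K and 326.5 K gives T ≈ 325.7 K.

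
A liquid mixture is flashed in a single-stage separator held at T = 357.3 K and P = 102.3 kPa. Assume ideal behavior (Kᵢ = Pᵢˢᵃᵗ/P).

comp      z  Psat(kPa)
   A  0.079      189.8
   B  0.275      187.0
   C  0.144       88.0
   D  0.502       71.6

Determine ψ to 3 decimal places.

ψ = 0.551

Raoult's law: Kᵢ = Pᵢˢᵃᵗ/P = Pᵢˢᵃᵗ/102.3.
  K_A = 189.8/102.3 = 1.85533, K_B = 187.0/102.3 = 1.82796, K_C = 88.0/102.3 = 0.86022, K_D = 71.6/102.3 = 0.69990
Let ψ = V/F and solve Σ zᵢ(Kᵢ−1)/(1+ψ(Kᵢ−1)) = 0.
Feasibility: ΣzᵢKᵢ = 1.124, Σzᵢ/Kᵢ = 1.078 — both > 1, two phases present.
Newton iteration, ψ⁰ = 0.56:
  ψ = 0.560: g = -0.0017, g' = -0.183 → ψ = 0.551
Converged at ψ = 0.551.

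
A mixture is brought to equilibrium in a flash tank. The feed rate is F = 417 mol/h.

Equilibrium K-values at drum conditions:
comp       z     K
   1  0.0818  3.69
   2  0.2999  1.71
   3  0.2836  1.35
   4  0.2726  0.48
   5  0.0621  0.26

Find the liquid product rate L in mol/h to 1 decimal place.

Material balance + equilibrium reduce to Σ zᵢ(Kᵢ−1)/(1+V/F(Kᵢ−1)) = 0.
g(0) = ΣzᵢKᵢ − 1 = 0.3445 and g(1) = 1 − Σzᵢ/Kᵢ = -0.2144, so a root lies in (0, 1).
Newton iteration, V/F⁰ = 0.62:
  V/F = 0.6200: g = 0.01778, g' = -0.4562 → V/F = 0.6590
  V/F = 0.6590: g = -0.00026, g' = -0.4702 → V/F = 0.6584
Converged at V/F = 0.6584.
Then V = V/F·F = 0.6584·417 = 274.6 mol/h and L = F − V = 142.4 mol/h.

L = 142.4 mol/h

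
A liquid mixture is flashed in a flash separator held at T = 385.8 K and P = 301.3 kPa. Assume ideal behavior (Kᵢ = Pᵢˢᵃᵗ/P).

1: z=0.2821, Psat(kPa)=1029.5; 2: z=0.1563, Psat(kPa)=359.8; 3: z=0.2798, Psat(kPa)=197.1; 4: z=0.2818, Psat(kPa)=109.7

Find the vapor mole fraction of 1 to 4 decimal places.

y_1 = 0.4710

Raoult's law: Kᵢ = Pᵢˢᵃᵗ/P = Pᵢˢᵃᵗ/301.3.
  K_1 = 1029.5/301.3 = 3.416860, K_2 = 359.8/301.3 = 1.194159, K_3 = 197.1/301.3 = 0.654165, K_4 = 109.7/301.3 = 0.364089
Rachford–Rice: g(V/F) = Σ zᵢ(Kᵢ−1)/(1+V/F(Kᵢ−1)) = 0.
Feasibility: ΣzᵢKᵢ = 1.4362, Σzᵢ/Kᵢ = 1.4152 — both > 1, two phases present.
Newton iteration, V/F⁰ = 0.5:
  V/F = 0.5000: g = -0.04335, g' = -0.6366 → V/F = 0.4319
  V/F = 0.4319: g = 0.00077, g' = -0.6623 → V/F = 0.4331
Converged at V/F = 0.4331.
Compositions from xᵢ = zᵢ/(1+V/F(Kᵢ−1)), yᵢ = Kᵢxᵢ:
  1: x = 0.1378, y = 0.4710
  2: x = 0.1442, y = 0.1722
  3: x = 0.3291, y = 0.2153
  4: x = 0.3889, y = 0.1416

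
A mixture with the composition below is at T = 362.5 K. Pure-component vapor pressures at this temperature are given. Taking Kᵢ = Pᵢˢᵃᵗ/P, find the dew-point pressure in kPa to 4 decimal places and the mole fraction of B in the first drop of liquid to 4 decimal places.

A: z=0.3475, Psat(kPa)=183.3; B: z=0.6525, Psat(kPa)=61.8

Pdew = 80.2952 kPa, x_B = 0.8478

At the dew point ψ → 1, so Σzᵢ/Kᵢ = 1 with Kᵢ = Pᵢˢᵃᵗ/P ⇒ 1/P = Σzᵢ/Pᵢˢᵃᵗ.
1/P = 0.3475/183.3 + 0.6525/61.8 = 0.0124541 ⇒ P = 80.2952 kPa
xᵢ = zᵢP/Pᵢˢᵃᵗ ⇒ x_B = 0.6525·80.2952/61.8 = 0.8478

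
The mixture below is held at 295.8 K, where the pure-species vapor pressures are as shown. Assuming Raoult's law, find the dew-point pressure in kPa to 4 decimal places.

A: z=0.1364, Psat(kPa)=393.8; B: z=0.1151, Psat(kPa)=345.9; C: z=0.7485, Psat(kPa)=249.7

At the dew point ψ → 1, so Σzᵢ/Kᵢ = 1 with Kᵢ = Pᵢˢᵃᵗ/P ⇒ 1/P = Σzᵢ/Pᵢˢᵃᵗ.
1/P = 0.1364/393.8 + 0.1151/345.9 + 0.7485/249.7 = 0.0036767 ⇒ P = 271.9815 kPa

Pdew = 271.9815 kPa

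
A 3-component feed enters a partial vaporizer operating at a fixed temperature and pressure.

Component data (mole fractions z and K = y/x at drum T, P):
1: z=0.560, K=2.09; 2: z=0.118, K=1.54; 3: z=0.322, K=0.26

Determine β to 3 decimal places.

β = 0.586

Rachford–Rice: g(β) = Σ zᵢ(Kᵢ−1)/(1+β(Kᵢ−1)) = 0.
Feasibility: ΣzᵢKᵢ = 1.436, Σzᵢ/Kᵢ = 1.583 — both > 1, two phases present.
Newton iteration, β⁰ = 0.49:
  β = 0.490: g = 0.0744, g' = -0.738 → β = 0.591
  β = 0.591: g = -0.0038, g' = -0.823 → β = 0.586
Converged at β = 0.586.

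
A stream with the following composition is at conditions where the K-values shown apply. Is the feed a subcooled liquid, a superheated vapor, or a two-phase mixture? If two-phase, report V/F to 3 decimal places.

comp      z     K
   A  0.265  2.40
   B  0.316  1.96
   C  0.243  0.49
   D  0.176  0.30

two-phase, V/F = 0.605

ΣzᵢKᵢ = 1.427; Σzᵢ/Kᵢ = 1.354.
Both exceed 1, so a two-phase solution exists.
Rachford–Rice: g(ψ) = Σ zᵢ(Kᵢ−1)/(1+ψ(Kᵢ−1)) = 0.
Newton iteration, ψ⁰ = 0.5:
  ψ = 0.500: g = 0.0673, g' = -0.631 → ψ = 0.607
  ψ = 0.607: g = -0.0013, g' = -0.661 → ψ = 0.605
Converged at ψ = 0.605.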